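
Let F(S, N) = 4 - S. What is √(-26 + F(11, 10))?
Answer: I*√33 ≈ 5.7446*I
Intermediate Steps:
√(-26 + F(11, 10)) = √(-26 + (4 - 1*11)) = √(-26 + (4 - 11)) = √(-26 - 7) = √(-33) = I*√33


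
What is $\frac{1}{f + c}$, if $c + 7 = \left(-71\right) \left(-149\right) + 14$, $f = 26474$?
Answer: $\frac{1}{37060} \approx 2.6983 \cdot 10^{-5}$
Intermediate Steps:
$c = 10586$ ($c = -7 + \left(\left(-71\right) \left(-149\right) + 14\right) = -7 + \left(10579 + 14\right) = -7 + 10593 = 10586$)
$\frac{1}{f + c} = \frac{1}{26474 + 10586} = \frac{1}{37060}$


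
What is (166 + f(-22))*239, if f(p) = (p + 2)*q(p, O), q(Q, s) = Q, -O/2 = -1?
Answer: 144834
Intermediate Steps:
O = 2 (O = -2*(-1) = 2)
f(p) = p*(2 + p) (f(p) = (p + 2)*p = (2 + p)*p = p*(2 + p))
(166 + f(-22))*239 = (166 - 22*(2 - 22))*239 = (166 - 22*(-20))*239 = (166 + 440)*239 = 606*239 = 144834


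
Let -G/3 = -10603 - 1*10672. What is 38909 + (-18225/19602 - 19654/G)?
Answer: 600955678957/15445650 ≈ 38908.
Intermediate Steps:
G = 63825 (G = -3*(-10603 - 1*10672) = -3*(-10603 - 10672) = -3*(-21275) = 63825)
38909 + (-18225/19602 - 19654/G) = 38909 + (-18225/19602 - 19654/63825) = 38909 + (-18225*1/19602 - 19654*1/63825) = 38909 + (-225/242 - 19654/63825) = 38909 - 19116893/15445650 = 600955678957/15445650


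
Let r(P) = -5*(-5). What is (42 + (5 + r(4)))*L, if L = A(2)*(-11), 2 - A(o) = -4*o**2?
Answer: -14256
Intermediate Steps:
A(o) = 2 + 4*o**2 (A(o) = 2 - (-4)*o**2 = 2 + 4*o**2)
r(P) = 25
L = -198 (L = (2 + 4*2**2)*(-11) = (2 + 4*4)*(-11) = (2 + 16)*(-11) = 18*(-11) = -198)
(42 + (5 + r(4)))*L = (42 + (5 + 25))*(-198) = (42 + 30)*(-198) = 72*(-198) = -14256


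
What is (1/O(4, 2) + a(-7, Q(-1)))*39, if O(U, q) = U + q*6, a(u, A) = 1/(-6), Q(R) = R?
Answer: -65/16 ≈ -4.0625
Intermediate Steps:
a(u, A) = -⅙
O(U, q) = U + 6*q
(1/O(4, 2) + a(-7, Q(-1)))*39 = (1/(4 + 6*2) - ⅙)*39 = (1/(4 + 12) - ⅙)*39 = (1/16 - ⅙)*39 = -5/48*39 = -65/16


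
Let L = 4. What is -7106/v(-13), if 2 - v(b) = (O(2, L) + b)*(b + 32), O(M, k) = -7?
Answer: -3553/191 ≈ -18.602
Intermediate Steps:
v(b) = 2 - (-7 + b)*(32 + b) (v(b) = 2 - (-7 + b)*(b + 32) = 2 - (-7 + b)*(32 + b))
-7106/v(-13) = -7106/(226 - 1*(-13)² - 25*(-13)) = -7106/(226 - 1*169 + 325) = -7106/(226 - 169 + 325) = -7106/382 = -7106*1/382 = -3553/191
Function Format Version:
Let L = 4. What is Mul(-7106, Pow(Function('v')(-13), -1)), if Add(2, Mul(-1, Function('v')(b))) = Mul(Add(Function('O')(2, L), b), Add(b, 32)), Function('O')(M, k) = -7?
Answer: Rational(-3553, 191) ≈ -18.602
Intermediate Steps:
Function('v')(b) = Add(2, Mul(-1, Add(-7, b), Add(32, b))) (Function('v')(b) = Add(2, Mul(-1, Mul(Add(-7, b), Add(b, 32)))) = Add(2, Mul(-1, Mul(Add(-7, b), Add(32, b)))) = Add(2, Mul(-1, Add(-7, b), Add(32, b))))
Mul(-7106, Pow(Function('v')(-13), -1)) = Mul(-7106, Pow(Add(226, Mul(-1, Pow(-13, 2)), Mul(-25, -13)), -1)) = Mul(-7106, Pow(Add(226, Mul(-1, 169), 325), -1)) = Mul(-7106, Pow(Add(226, -169, 325), -1)) = Mul(-7106, Pow(382, -1)) = Mul(-7106, Rational(1, 382)) = Rational(-3553, 191)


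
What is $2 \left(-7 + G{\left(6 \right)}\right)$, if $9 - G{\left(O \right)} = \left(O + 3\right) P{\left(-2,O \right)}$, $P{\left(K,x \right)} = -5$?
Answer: $94$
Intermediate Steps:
$G{\left(O \right)} = 24 + 5 O$ ($G{\left(O \right)} = 9 - \left(O + 3\right) \left(-5\right) = 9 - \left(3 + O\right) \left(-5\right) = 9 - \left(-15 - 5 O\right) = 9 + \left(15 + 5 O\right) = 24 + 5 O$)
$2 \left(-7 + G{\left(6 \right)}\right) = 2 \left(-7 + \left(24 + 5 \cdot 6\right)\right) = 2 \left(-7 + \left(24 + 30\right)\right) = 2 \left(-7 + 54\right) = 2 \cdot 47 = 94$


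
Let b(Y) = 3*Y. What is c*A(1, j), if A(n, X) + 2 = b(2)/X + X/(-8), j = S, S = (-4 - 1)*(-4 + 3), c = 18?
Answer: -513/20 ≈ -25.650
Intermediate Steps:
S = 5 (S = -5*(-1) = 5)
j = 5
A(n, X) = -2 + 6/X - X/8 (A(n, X) = -2 + ((3*2)/X + X/(-8)) = -2 + (6/X + X*(-⅛)) = -2 + (6/X - X/8) = -2 + 6/X - X/8)
c*A(1, j) = 18*(-2 + 6/5 - ⅛*5) = 18*(-2 + 6*(⅕) - 5/8) = 18*(-2 + 6/5 - 5/8) = 18*(-57/40) = -513/20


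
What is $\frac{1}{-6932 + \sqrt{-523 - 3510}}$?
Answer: $- \frac{6932}{48056657} - \frac{i \sqrt{4033}}{48056657} \approx -0.00014425 - 1.3215 \cdot 10^{-6} i$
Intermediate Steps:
$\frac{1}{-6932 + \sqrt{-523 - 3510}} = \frac{1}{-6932 + \sqrt{-4033}} = \frac{1}{-6932 + i \sqrt{4033}}$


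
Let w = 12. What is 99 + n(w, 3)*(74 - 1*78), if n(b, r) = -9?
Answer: 135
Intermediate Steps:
99 + n(w, 3)*(74 - 1*78) = 99 - 9*(74 - 1*78) = 99 - 9*(74 - 78) = 99 - 9*(-4) = 99 + 36 = 135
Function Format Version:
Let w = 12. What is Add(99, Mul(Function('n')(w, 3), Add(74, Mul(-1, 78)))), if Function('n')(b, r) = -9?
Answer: 135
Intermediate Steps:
Add(99, Mul(Function('n')(w, 3), Add(74, Mul(-1, 78)))) = Add(99, Mul(-9, Add(74, Mul(-1, 78)))) = Add(99, Mul(-9, Add(74, -78))) = Add(99, Mul(-9, -4)) = Add(99, 36) = 135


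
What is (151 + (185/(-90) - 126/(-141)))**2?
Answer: 16068858169/715716 ≈ 22451.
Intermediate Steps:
(151 + (185/(-90) - 126/(-141)))**2 = (151 + (185*(-1/90) - 126*(-1/141)))**2 = (151 + (-37/18 + 42/47))**2 = (151 - 983/846)**2 = (126763/846)**2 = 16068858169/715716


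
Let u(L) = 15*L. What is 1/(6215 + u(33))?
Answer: 1/6710 ≈ 0.00014903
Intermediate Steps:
1/(6215 + u(33)) = 1/(6215 + 15*33) = 1/(6215 + 495) = 1/6710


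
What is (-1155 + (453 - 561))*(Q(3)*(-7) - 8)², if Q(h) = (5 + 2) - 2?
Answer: -2335287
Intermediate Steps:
Q(h) = 5 (Q(h) = 7 - 2 = 5)
(-1155 + (453 - 561))*(Q(3)*(-7) - 8)² = (-1155 + (453 - 561))*(5*(-7) - 8)² = (-1155 - 108)*(-35 - 8)² = -1263*(-43)² = -1263*1849 = -2335287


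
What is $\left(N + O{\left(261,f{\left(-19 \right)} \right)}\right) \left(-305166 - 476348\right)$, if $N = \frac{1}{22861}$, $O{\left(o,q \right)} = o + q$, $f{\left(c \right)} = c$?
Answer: $- \frac{4323619137582}{22861} \approx -1.8913 \cdot 10^{8}$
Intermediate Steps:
$N = \frac{1}{22861} \approx 4.3743 \cdot 10^{-5}$
$\left(N + O{\left(261,f{\left(-19 \right)} \right)}\right) \left(-305166 - 476348\right) = \left(\frac{1}{22861} + \left(261 - 19\right)\right) \left(-305166 - 476348\right) = \left(\frac{1}{22861} + 242\right) \left(-781514\right) = \frac{5532363}{22861} \left(-781514\right) = - \frac{4323619137582}{22861}$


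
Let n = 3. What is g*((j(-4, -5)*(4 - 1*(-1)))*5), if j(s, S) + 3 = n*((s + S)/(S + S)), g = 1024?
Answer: -7680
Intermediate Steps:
j(s, S) = -3 + 3*(S + s)/(2*S) (j(s, S) = -3 + 3*((s + S)/(S + S)) = -3 + 3*((S + s)/((2*S))) = -3 + 3*((S + s)*(1/(2*S))) = -3 + 3*((S + s)/(2*S)) = -3 + 3*(S + s)/(2*S))
g*((j(-4, -5)*(4 - 1*(-1)))*5) = 1024*((((3/2)*(-4 - 1*(-5))/(-5))*(4 - 1*(-1)))*5) = 1024*((((3/2)*(-⅕)*(-4 + 5))*(4 + 1))*5) = 1024*((((3/2)*(-⅕)*1)*5)*5) = 1024*(-3/10*5*5) = 1024*(-3/2*5) = 1024*(-15/2) = -7680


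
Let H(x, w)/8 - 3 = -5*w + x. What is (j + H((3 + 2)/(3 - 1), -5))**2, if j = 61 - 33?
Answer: 73984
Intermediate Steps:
H(x, w) = 24 - 40*w + 8*x (H(x, w) = 24 + 8*(-5*w + x) = 24 + 8*(x - 5*w) = 24 + (-40*w + 8*x) = 24 - 40*w + 8*x)
j = 28
(j + H((3 + 2)/(3 - 1), -5))**2 = (28 + (24 - 40*(-5) + 8*((3 + 2)/(3 - 1))))**2 = (28 + (24 + 200 + 8*(5/2)))**2 = (28 + (24 + 200 + 20))**2 = (28 + 244)**2 = 272**2 = 73984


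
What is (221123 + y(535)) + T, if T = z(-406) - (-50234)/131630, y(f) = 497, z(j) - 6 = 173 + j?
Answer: 14571005412/65815 ≈ 2.2139e+5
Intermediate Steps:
z(j) = 179 + j (z(j) = 6 + (173 + j) = 179 + j)
T = -14914888/65815 (T = (179 - 406) - (-50234)/131630 = -227 - (-50234)/131630 = -227 - 1*(-25117/65815) = -227 + 25117/65815 = -14914888/65815 ≈ -226.62)
(221123 + y(535)) + T = (221123 + 497) - 14914888/65815 = 221620 - 14914888/65815 = 14571005412/65815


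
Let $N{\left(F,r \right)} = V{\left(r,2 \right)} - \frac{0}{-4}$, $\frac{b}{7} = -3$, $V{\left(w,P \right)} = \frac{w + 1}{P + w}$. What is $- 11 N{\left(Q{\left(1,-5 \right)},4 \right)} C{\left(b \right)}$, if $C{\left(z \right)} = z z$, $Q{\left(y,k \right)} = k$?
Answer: $- \frac{8085}{2} \approx -4042.5$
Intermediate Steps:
$V{\left(w,P \right)} = \frac{1 + w}{P + w}$
$b = -21$ ($b = 7 \left(-3\right) = -21$)
$C{\left(z \right)} = z^{2}$
$N{\left(F,r \right)} = \frac{1 + r}{2 + r}$ ($N{\left(F,r \right)} = \frac{1 + r}{2 + r} - \frac{0}{-4} = \frac{1 + r}{2 + r} - 0 \left(- \frac{1}{4}\right) = \frac{1 + r}{2 + r} - 0 = \frac{1 + r}{2 + r} + 0 = \frac{1 + r}{2 + r}$)
$- 11 N{\left(Q{\left(1,-5 \right)},4 \right)} C{\left(b \right)} = - 11 \frac{1 + 4}{2 + 4} \left(-21\right)^{2} = - 11 \cdot \frac{1}{6} \cdot 5 \cdot 441 = \left(-11\right) \frac{5}{6} \cdot 441 = \left(- \frac{55}{6}\right) 441 = - \frac{8085}{2}$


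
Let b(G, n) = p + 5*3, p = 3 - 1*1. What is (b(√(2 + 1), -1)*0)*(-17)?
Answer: 0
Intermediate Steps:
p = 2 (p = 3 - 1 = 2)
b(G, n) = 17 (b(G, n) = 2 + 5*3 = 2 + 15 = 17)
(b(√(2 + 1), -1)*0)*(-17) = (17*0)*(-17) = 0*(-17) = 0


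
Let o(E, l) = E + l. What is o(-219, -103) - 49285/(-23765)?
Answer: -1520609/4753 ≈ -319.93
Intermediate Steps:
o(-219, -103) - 49285/(-23765) = (-219 - 103) - 49285/(-23765) = -322 - 49285*(-1)/23765 = -322 - 1*(-9857/4753) = -322 + 9857/4753 = -1520609/4753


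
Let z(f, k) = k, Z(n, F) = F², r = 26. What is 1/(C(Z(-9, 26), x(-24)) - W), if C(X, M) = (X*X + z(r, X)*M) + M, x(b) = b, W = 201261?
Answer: 1/239467 ≈ 4.1759e-6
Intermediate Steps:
C(X, M) = M + X² + M*X (C(X, M) = (X*X + X*M) + M = (X² + M*X) + M = M + X² + M*X)
1/(C(Z(-9, 26), x(-24)) - W) = 1/((-24 + (26²)² - 24*26²) - 1*201261) = 1/((-24 + 676² - 24*676) - 201261) = 1/((-24 + 456976 - 16224) - 201261) = 1/(440728 - 201261) = 1/239467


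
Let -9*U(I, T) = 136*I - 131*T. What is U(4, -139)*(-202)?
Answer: 1262702/3 ≈ 4.2090e+5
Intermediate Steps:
U(I, T) = -136*I/9 + 131*T/9 (U(I, T) = -(136*I - 131*T)/9 = -(-131*T + 136*I)/9 = -136*I/9 + 131*T/9)
U(4, -139)*(-202) = (-136/9*4 + (131/9)*(-139))*(-202) = (-544/9 - 18209/9)*(-202) = -6251/3*(-202) = 1262702/3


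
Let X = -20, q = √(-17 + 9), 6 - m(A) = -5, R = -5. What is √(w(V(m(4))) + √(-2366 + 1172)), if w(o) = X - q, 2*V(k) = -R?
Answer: √(-20 + I*√1194 - 2*I*√2) ≈ 2.9584 + 5.3621*I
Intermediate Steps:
m(A) = 11 (m(A) = 6 - 1*(-5) = 6 + 5 = 11)
q = 2*I*√2 (q = √(-8) = 2*I*√2 ≈ 2.8284*I)
V(k) = 5/2 (V(k) = (-1*(-5))/2 = (½)*5 = 5/2)
w(o) = -20 - 2*I*√2
√(w(V(m(4))) + √(-2366 + 1172)) = √((-20 - 2*I*√2) + √(-2366 + 1172)) = √((-20 - 2*I*√2) + √(-1194)) = √((-20 - 2*I*√2) + I*√1194) = √(-20 + I*√1194 - 2*I*√2)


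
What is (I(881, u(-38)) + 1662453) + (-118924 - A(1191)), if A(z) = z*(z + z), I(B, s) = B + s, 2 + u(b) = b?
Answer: -1292592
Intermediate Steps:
u(b) = -2 + b
A(z) = 2*z² (A(z) = z*(2*z) = 2*z²)
(I(881, u(-38)) + 1662453) + (-118924 - A(1191)) = ((881 + (-2 - 38)) + 1662453) + (-118924 - 2*1191²) = ((881 - 40) + 1662453) + (-118924 - 2*1418481) = (841 + 1662453) + (-118924 - 1*2836962) = 1663294 + (-118924 - 2836962) = 1663294 - 2955886 = -1292592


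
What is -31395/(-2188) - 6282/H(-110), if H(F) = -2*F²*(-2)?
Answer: 188221623/13237400 ≈ 14.219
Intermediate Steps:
H(F) = 4*F²
-31395/(-2188) - 6282/H(-110) = -31395/(-2188) - 6282/(4*(-110)²) = -31395*(-1/2188) - 6282/(4*12100) = 31395/2188 - 6282/48400 = 31395/2188 - 6282*1/48400 = 31395/2188 - 3141/24200 = 188221623/13237400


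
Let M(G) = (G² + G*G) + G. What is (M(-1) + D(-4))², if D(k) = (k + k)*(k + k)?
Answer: 4225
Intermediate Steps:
M(G) = G + 2*G² (M(G) = (G² + G²) + G = 2*G² + G = G + 2*G²)
D(k) = 4*k² (D(k) = (2*k)*(2*k) = 4*k²)
(M(-1) + D(-4))² = (-(1 + 2*(-1)) + 4*(-4)²)² = (-(1 - 2) + 4*16)² = (-1*(-1) + 64)² = (1 + 64)² = 65² = 4225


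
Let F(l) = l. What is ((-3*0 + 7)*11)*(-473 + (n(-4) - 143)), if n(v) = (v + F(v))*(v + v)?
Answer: -42504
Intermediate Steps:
n(v) = 4*v² (n(v) = (v + v)*(v + v) = (2*v)*(2*v) = 4*v²)
((-3*0 + 7)*11)*(-473 + (n(-4) - 143)) = ((-3*0 + 7)*11)*(-473 + (4*(-4)² - 143)) = ((0 + 7)*11)*(-473 + (4*16 - 143)) = (7*11)*(-473 + (64 - 143)) = 77*(-473 - 79) = 77*(-552) = -42504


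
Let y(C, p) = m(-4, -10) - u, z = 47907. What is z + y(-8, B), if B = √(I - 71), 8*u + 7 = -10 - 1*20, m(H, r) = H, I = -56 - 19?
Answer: 383261/8 ≈ 47908.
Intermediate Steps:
I = -75
u = -37/8 (u = -7/8 + (-10 - 1*20)/8 = -7/8 + (-10 - 20)/8 = -7/8 + (⅛)*(-30) = -7/8 - 15/4 = -37/8 ≈ -4.6250)
B = I*√146 (B = √(-75 - 71) = √(-146) = I*√146 ≈ 12.083*I)
y(C, p) = 5/8 (y(C, p) = -4 - 1*(-37/8) = -4 + 37/8 = 5/8)
z + y(-8, B) = 47907 + 5/8 = 383261/8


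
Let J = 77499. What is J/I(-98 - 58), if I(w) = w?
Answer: -25833/52 ≈ -496.79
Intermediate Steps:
J/I(-98 - 58) = 77499/(-98 - 58) = 77499/(-156) = 77499*(-1/156) = -25833/52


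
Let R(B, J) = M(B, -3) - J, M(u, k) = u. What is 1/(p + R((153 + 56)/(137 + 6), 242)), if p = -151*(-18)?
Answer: 13/32207 ≈ 0.00040364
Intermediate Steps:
p = 2718
R(B, J) = B - J
1/(p + R((153 + 56)/(137 + 6), 242)) = 1/(2718 + ((153 + 56)/(137 + 6) - 1*242)) = 1/(2718 + (209/143 - 242)) = 1/(2718 + (209*(1/143) - 242)) = 1/(2718 + (19/13 - 242)) = 1/(2718 - 3127/13) = 1/(32207/13) = 13/32207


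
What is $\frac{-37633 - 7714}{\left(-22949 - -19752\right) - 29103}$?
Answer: $\frac{45347}{32300} \approx 1.4039$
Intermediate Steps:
$\frac{-37633 - 7714}{\left(-22949 - -19752\right) - 29103} = - \frac{45347}{\left(-22949 + 19752\right) - 29103} = - \frac{45347}{-3197 - 29103} = - \frac{45347}{-32300} = \left(-45347\right) \left(- \frac{1}{32300}\right) = \frac{45347}{32300}$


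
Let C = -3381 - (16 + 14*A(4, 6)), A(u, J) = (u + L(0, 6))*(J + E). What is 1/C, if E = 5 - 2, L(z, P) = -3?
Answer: -1/3523 ≈ -0.00028385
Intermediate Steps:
E = 3
A(u, J) = (-3 + u)*(3 + J) (A(u, J) = (u - 3)*(J + 3) = (-3 + u)*(3 + J))
C = -3523 (C = -3381 - (16 + 14*(-9 - 3*6 + 3*4 + 6*4)) = -3381 - (16 + 14*(-9 - 18 + 12 + 24)) = -3381 - (16 + 14*9) = -3381 - (16 + 126) = -3381 - 1*142 = -3381 - 142 = -3523)
1/C = 1/(-3523) = -1/3523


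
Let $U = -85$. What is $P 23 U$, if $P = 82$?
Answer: $-160310$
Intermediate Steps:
$P 23 U = 82 \cdot 23 \left(-85\right) = 1886 \left(-85\right) = -160310$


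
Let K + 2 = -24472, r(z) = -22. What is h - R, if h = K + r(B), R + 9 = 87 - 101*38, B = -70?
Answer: -20736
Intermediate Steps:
K = -24474 (K = -2 - 24472 = -24474)
R = -3760 (R = -9 + (87 - 101*38) = -9 + (87 - 3838) = -9 - 3751 = -3760)
h = -24496 (h = -24474 - 22 = -24496)
h - R = -24496 - 1*(-3760) = -24496 + 3760 = -20736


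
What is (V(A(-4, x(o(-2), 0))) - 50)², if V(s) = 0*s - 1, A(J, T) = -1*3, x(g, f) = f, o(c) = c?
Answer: 2601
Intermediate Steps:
A(J, T) = -3
V(s) = -1 (V(s) = 0 - 1 = -1)
(V(A(-4, x(o(-2), 0))) - 50)² = (-1 - 50)² = (-51)² = 2601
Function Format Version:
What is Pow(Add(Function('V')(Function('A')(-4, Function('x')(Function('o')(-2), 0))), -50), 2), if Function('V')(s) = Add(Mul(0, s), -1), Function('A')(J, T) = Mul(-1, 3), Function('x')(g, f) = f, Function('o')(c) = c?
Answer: 2601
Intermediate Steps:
Function('A')(J, T) = -3
Function('V')(s) = -1 (Function('V')(s) = Add(0, -1) = -1)
Pow(Add(Function('V')(Function('A')(-4, Function('x')(Function('o')(-2), 0))), -50), 2) = Pow(Add(-1, -50), 2) = Pow(-51, 2) = 2601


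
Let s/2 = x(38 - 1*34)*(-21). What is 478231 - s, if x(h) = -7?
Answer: 477937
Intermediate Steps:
s = 294 (s = 2*(-7*(-21)) = 2*147 = 294)
478231 - s = 478231 - 1*294 = 478231 - 294 = 477937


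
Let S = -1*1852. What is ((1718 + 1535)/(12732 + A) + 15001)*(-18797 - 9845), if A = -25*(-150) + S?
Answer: -3142999552443/7315 ≈ -4.2966e+8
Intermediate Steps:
S = -1852
A = 1898 (A = -25*(-150) - 1852 = 3750 - 1852 = 1898)
((1718 + 1535)/(12732 + A) + 15001)*(-18797 - 9845) = ((1718 + 1535)/(12732 + 1898) + 15001)*(-18797 - 9845) = (3253/14630 + 15001)*(-28642) = (219467883/14630)*(-28642) = -3142999552443/7315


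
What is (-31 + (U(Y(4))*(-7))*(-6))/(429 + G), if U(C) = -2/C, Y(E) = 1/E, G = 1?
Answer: -367/430 ≈ -0.85349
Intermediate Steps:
(-31 + (U(Y(4))*(-7))*(-6))/(429 + G) = (-31 + (-2/(1/4)*(-7))*(-6))/(429 + 1) = (-31 + (-2/¼*(-7))*(-6))/430 = (-31 + (-2*4*(-7))*(-6))*(1/430) = (-31 - 8*(-7)*(-6))*(1/430) = (-31 + 56*(-6))*(1/430) = (-31 - 336)*(1/430) = -367*1/430 = -367/430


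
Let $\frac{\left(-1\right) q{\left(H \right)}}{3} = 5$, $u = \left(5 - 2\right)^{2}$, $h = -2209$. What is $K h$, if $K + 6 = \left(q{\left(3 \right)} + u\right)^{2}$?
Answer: $-66270$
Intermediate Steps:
$u = 9$ ($u = 3^{2} = 9$)
$q{\left(H \right)} = -15$ ($q{\left(H \right)} = \left(-3\right) 5 = -15$)
$K = 30$ ($K = -6 + \left(-15 + 9\right)^{2} = -6 + \left(-6\right)^{2} = -6 + 36 = 30$)
$K h = 30 \left(-2209\right) = -66270$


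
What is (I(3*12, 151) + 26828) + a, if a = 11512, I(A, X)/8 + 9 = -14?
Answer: 38156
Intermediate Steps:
I(A, X) = -184 (I(A, X) = -72 + 8*(-14) = -72 - 112 = -184)
(I(3*12, 151) + 26828) + a = (-184 + 26828) + 11512 = 26644 + 11512 = 38156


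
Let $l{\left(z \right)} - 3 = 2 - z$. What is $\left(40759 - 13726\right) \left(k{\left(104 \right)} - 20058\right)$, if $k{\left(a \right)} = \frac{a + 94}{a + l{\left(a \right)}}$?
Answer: $- \frac{2705787036}{5} \approx -5.4116 \cdot 10^{8}$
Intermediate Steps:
$l{\left(z \right)} = 5 - z$ ($l{\left(z \right)} = 3 - \left(-2 + z\right) = 5 - z$)
$k{\left(a \right)} = \frac{94}{5} + \frac{a}{5}$ ($k{\left(a \right)} = \frac{a + 94}{a - \left(-5 + a\right)} = \frac{94 + a}{5} = \left(94 + a\right) \frac{1}{5} = \frac{94}{5} + \frac{a}{5}$)
$\left(40759 - 13726\right) \left(k{\left(104 \right)} - 20058\right) = \left(40759 - 13726\right) \left(\left(\frac{94}{5} + \frac{1}{5} \cdot 104\right) - 20058\right) = 27033 \left(\left(\frac{94}{5} + \frac{104}{5}\right) - 20058\right) = 27033 \left(\frac{198}{5} - 20058\right) = 27033 \left(- \frac{100092}{5}\right) = - \frac{2705787036}{5}$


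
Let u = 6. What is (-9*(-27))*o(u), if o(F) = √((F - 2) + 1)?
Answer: 243*√5 ≈ 543.36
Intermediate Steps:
o(F) = √(-1 + F) (o(F) = √((-2 + F) + 1) = √(-1 + F))
(-9*(-27))*o(u) = (-9*(-27))*√(-1 + 6) = 243*√5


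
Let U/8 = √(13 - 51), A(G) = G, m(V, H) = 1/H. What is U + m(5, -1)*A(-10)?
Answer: 10 + 8*I*√38 ≈ 10.0 + 49.315*I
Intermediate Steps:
U = 8*I*√38 (U = 8*√(13 - 51) = 8*√(-38) = 8*(I*√38) = 8*I*√38 ≈ 49.315*I)
U + m(5, -1)*A(-10) = 8*I*√38 - 10/(-1) = 8*I*√38 - 1*(-10) = 8*I*√38 + 10 = 10 + 8*I*√38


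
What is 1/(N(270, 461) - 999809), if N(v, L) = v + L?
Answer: -1/999078 ≈ -1.0009e-6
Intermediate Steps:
N(v, L) = L + v
1/(N(270, 461) - 999809) = 1/((461 + 270) - 999809) = 1/(731 - 999809) = 1/(-999078) = -1/999078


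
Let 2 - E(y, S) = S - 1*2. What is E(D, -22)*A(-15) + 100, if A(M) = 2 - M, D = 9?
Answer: 542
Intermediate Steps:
E(y, S) = 4 - S (E(y, S) = 2 - (S - 1*2) = 2 - (S - 2) = 2 - (-2 + S) = 2 + (2 - S) = 4 - S)
E(D, -22)*A(-15) + 100 = (4 - 1*(-22))*(2 - 1*(-15)) + 100 = (4 + 22)*(2 + 15) + 100 = 26*17 + 100 = 442 + 100 = 542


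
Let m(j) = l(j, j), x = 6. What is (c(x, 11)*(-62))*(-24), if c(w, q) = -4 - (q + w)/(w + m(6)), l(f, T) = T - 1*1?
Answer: -90768/11 ≈ -8251.6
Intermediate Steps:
l(f, T) = -1 + T (l(f, T) = T - 1 = -1 + T)
m(j) = -1 + j
c(w, q) = -4 - (q + w)/(5 + w) (c(w, q) = -4 - (q + w)/(w + (-1 + 6)) = -4 - (q + w)/(w + 5) = -4 - (q + w)/(5 + w))
(c(x, 11)*(-62))*(-24) = (((-20 - 1*11 - 5*6)/(5 + 6))*(-62))*(-24) = (((-20 - 11 - 30)/11)*(-62))*(-24) = (((1/11)*(-61))*(-62))*(-24) = -61/11*(-62)*(-24) = (3782/11)*(-24) = -90768/11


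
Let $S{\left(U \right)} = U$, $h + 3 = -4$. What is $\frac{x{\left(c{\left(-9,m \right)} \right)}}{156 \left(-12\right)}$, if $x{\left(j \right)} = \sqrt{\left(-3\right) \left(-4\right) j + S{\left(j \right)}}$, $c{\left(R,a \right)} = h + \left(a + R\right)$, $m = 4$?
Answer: $- \frac{i \sqrt{39}}{936} \approx - 0.006672 i$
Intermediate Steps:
$h = -7$ ($h = -3 - 4 = -7$)
$c{\left(R,a \right)} = -7 + R + a$ ($c{\left(R,a \right)} = -7 + \left(a + R\right) = -7 + \left(R + a\right) = -7 + R + a$)
$x{\left(j \right)} = \sqrt{13} \sqrt{j}$ ($x{\left(j \right)} = \sqrt{\left(-3\right) \left(-4\right) j + j} = \sqrt{12 j + j} = \sqrt{13 j} = \sqrt{13} \sqrt{j}$)
$\frac{x{\left(c{\left(-9,m \right)} \right)}}{156 \left(-12\right)} = \frac{\sqrt{13} \sqrt{-7 - 9 + 4}}{156 \left(-12\right)} = \frac{\sqrt{13} \sqrt{-12}}{-1872} = \sqrt{13} \cdot 2 i \sqrt{3} \left(- \frac{1}{1872}\right) = 2 i \sqrt{39} \left(- \frac{1}{1872}\right) = - \frac{i \sqrt{39}}{936}$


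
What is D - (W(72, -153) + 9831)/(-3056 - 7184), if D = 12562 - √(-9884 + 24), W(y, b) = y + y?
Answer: 25728971/2048 - 2*I*√2465 ≈ 12563.0 - 99.297*I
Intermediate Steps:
W(y, b) = 2*y
D = 12562 - 2*I*√2465 (D = 12562 - √(-9860) = 12562 - 2*I*√2465 ≈ 12562.0 - 99.297*I)
D - (W(72, -153) + 9831)/(-3056 - 7184) = (12562 - 2*I*√2465) - (2*72 + 9831)/(-3056 - 7184) = (12562 - 2*I*√2465) - (144 + 9831)/(-10240) = (12562 - 2*I*√2465) - 9975*(-1)/10240 = (12562 - 2*I*√2465) - 1*(-1995/2048) = (12562 - 2*I*√2465) + 1995/2048 = 25728971/2048 - 2*I*√2465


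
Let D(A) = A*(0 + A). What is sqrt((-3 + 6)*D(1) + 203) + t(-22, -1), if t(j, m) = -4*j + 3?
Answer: 91 + sqrt(206) ≈ 105.35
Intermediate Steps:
D(A) = A**2 (D(A) = A*A = A**2)
t(j, m) = 3 - 4*j
sqrt((-3 + 6)*D(1) + 203) + t(-22, -1) = sqrt((-3 + 6)*1**2 + 203) + (3 - 4*(-22)) = sqrt(3*1 + 203) + (3 + 88) = sqrt(3 + 203) + 91 = sqrt(206) + 91 = 91 + sqrt(206)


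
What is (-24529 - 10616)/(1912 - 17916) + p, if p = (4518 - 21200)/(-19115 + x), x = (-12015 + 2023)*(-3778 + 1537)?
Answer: 786030595037/358056803828 ≈ 2.1953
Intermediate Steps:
x = 22392072 (x = -9992*(-2241) = 22392072)
p = -16682/22372957 (p = (4518 - 21200)/(-19115 + 22392072) = -16682/22372957 ≈ -0.00074563)
(-24529 - 10616)/(1912 - 17916) + p = (-24529 - 10616)/(1912 - 17916) - 16682/22372957 = -35145/(-16004) - 16682/22372957 = -35145*(-1/16004) - 16682/22372957 = 35145/16004 - 16682/22372957 = 786030595037/358056803828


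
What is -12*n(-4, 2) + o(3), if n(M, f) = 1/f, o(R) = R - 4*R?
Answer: -15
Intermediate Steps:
o(R) = -3*R
-12*n(-4, 2) + o(3) = -12/2 - 3*3 = -12*½ - 9 = -6 - 9 = -15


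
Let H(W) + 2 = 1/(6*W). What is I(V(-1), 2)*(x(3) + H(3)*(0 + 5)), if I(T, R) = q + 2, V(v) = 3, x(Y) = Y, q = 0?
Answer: -121/9 ≈ -13.444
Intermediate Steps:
I(T, R) = 2 (I(T, R) = 0 + 2 = 2)
H(W) = -2 + 1/(6*W)
I(V(-1), 2)*(x(3) + H(3)*(0 + 5)) = 2*(3 + (-2 + (1/6)/3)*(0 + 5)) = 2*(3 + (-2 + (1/6)*(1/3))*5) = 2*(3 + (-2 + 1/18)*5) = 2*(3 - 35/18*5) = 2*(3 - 175/18) = 2*(-121/18) = -121/9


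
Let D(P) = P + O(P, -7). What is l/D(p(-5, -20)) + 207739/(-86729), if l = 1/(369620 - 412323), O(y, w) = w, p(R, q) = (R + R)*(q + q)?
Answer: -3486333943910/1455510275391 ≈ -2.3953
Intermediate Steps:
p(R, q) = 4*R*q (p(R, q) = (2*R)*(2*q) = 4*R*q)
l = -1/42703 (l = 1/(-42703) = -1/42703 ≈ -2.3418e-5)
D(P) = -7 + P (D(P) = P - 7 = -7 + P)
l/D(p(-5, -20)) + 207739/(-86729) = -1/(42703*(-7 + 4*(-5)*(-20))) + 207739/(-86729) = -1/(42703*(-7 + 400)) + 207739*(-1/86729) = -1/42703/393 - 207739/86729 = -1/42703*1/393 - 207739/86729 = -1/16782279 - 207739/86729 = -3486333943910/1455510275391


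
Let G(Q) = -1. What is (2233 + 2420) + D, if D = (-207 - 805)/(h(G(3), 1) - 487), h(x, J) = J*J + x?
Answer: 2267023/487 ≈ 4655.1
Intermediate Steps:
h(x, J) = x + J**2 (h(x, J) = J**2 + x = x + J**2)
D = 1012/487 (D = (-207 - 805)/((-1 + 1**2) - 487) = -1012/((-1 + 1) - 487) = -1012/(0 - 487) = -1012/(-487) = -1012*(-1/487) = 1012/487 ≈ 2.0780)
(2233 + 2420) + D = (2233 + 2420) + 1012/487 = 4653 + 1012/487 = 2267023/487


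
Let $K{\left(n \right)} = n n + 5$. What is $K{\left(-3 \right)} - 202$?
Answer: $-188$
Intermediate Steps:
$K{\left(n \right)} = 5 + n^{2}$ ($K{\left(n \right)} = n^{2} + 5 = 5 + n^{2}$)
$K{\left(-3 \right)} - 202 = \left(5 + \left(-3\right)^{2}\right) - 202 = \left(5 + 9\right) - 202 = 14 - 202 = -188$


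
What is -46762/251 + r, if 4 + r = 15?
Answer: -44001/251 ≈ -175.30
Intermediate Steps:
r = 11 (r = -4 + 15 = 11)
-46762/251 + r = -46762/251 + 11 = -44001/251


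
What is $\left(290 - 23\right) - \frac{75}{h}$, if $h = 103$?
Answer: $\frac{27426}{103} \approx 266.27$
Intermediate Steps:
$\left(290 - 23\right) - \frac{75}{h} = \left(290 - 23\right) - \frac{75}{103} = 267 - \frac{75}{103} = \frac{27426}{103}$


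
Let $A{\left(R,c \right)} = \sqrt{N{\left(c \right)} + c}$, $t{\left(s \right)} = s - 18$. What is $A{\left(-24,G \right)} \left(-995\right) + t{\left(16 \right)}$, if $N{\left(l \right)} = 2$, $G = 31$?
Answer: $-2 - 995 \sqrt{33} \approx -5717.8$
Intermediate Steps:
$t{\left(s \right)} = -18 + s$
$A{\left(R,c \right)} = \sqrt{2 + c}$
$A{\left(-24,G \right)} \left(-995\right) + t{\left(16 \right)} = \sqrt{2 + 31} \left(-995\right) + \left(-18 + 16\right) = \sqrt{33} \left(-995\right) - 2 = - 995 \sqrt{33} - 2 = -2 - 995 \sqrt{33}$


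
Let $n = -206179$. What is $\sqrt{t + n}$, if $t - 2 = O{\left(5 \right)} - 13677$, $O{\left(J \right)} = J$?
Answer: $19 i \sqrt{609} \approx 468.88 i$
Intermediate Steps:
$t = -13670$ ($t = 2 + \left(5 - 13677\right) = 2 - 13672 = -13670$)
$\sqrt{t + n} = \sqrt{-13670 - 206179} = \sqrt{-219849} = 19 i \sqrt{609}$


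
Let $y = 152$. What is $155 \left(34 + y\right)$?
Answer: $28830$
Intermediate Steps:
$155 \left(34 + y\right) = 155 \left(34 + 152\right) = 155 \cdot 186 = 28830$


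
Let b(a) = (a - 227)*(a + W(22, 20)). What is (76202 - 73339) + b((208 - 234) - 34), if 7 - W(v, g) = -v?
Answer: 11760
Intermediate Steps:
W(v, g) = 7 + v (W(v, g) = 7 - (-1)*v = 7 + v)
b(a) = (-227 + a)*(29 + a) (b(a) = (a - 227)*(a + (7 + 22)) = (-227 + a)*(a + 29) = (-227 + a)*(29 + a))
(76202 - 73339) + b((208 - 234) - 34) = (76202 - 73339) + (-6583 + ((208 - 234) - 34)**2 - 198*((208 - 234) - 34)) = 2863 + (-6583 + (-26 - 34)**2 - 198*(-26 - 34)) = 2863 + (-6583 + (-60)**2 - 198*(-60)) = 2863 + (-6583 + 3600 + 11880) = 2863 + 8897 = 11760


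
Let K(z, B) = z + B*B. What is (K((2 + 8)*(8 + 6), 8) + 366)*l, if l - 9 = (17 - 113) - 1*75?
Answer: -92340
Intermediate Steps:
K(z, B) = z + B²
l = -162 (l = 9 + ((17 - 113) - 1*75) = 9 + (-96 - 75) = 9 - 171 = -162)
(K((2 + 8)*(8 + 6), 8) + 366)*l = (((2 + 8)*(8 + 6) + 8²) + 366)*(-162) = ((10*14 + 64) + 366)*(-162) = ((140 + 64) + 366)*(-162) = (204 + 366)*(-162) = 570*(-162) = -92340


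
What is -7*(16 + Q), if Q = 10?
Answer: -182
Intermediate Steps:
-7*(16 + Q) = -7*(16 + 10) = -7*26 = -182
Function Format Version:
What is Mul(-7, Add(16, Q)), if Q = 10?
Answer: -182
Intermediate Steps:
Mul(-7, Add(16, Q)) = Mul(-7, Add(16, 10)) = Mul(-7, 26) = -182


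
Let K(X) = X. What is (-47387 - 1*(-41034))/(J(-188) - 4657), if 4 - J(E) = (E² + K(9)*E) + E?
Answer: 6353/38117 ≈ 0.16667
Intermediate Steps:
J(E) = 4 - E² - 10*E (J(E) = 4 - ((E² + 9*E) + E) = 4 - (E² + 10*E) = 4 + (-E² - 10*E) = 4 - E² - 10*E)
(-47387 - 1*(-41034))/(J(-188) - 4657) = (-47387 - 1*(-41034))/((4 - 1*(-188)² - 10*(-188)) - 4657) = (-47387 + 41034)/((4 - 1*35344 + 1880) - 4657) = -6353/((4 - 35344 + 1880) - 4657) = -6353/(-33460 - 4657) = -6353/(-38117) = -6353*(-1/38117) = 6353/38117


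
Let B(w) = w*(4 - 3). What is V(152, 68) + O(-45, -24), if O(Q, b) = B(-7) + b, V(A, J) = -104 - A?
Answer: -287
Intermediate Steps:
B(w) = w (B(w) = w*1 = w)
O(Q, b) = -7 + b
V(152, 68) + O(-45, -24) = (-104 - 1*152) + (-7 - 24) = (-104 - 152) - 31 = -256 - 31 = -287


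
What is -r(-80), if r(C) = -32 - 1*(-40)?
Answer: -8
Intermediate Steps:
r(C) = 8 (r(C) = -32 + 40 = 8)
-r(-80) = -1*8 = -8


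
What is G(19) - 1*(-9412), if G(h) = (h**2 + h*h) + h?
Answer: 10153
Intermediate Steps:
G(h) = h + 2*h**2 (G(h) = (h**2 + h**2) + h = 2*h**2 + h = h + 2*h**2)
G(19) - 1*(-9412) = 19*(1 + 2*19) - 1*(-9412) = 19*(1 + 38) + 9412 = 19*39 + 9412 = 741 + 9412 = 10153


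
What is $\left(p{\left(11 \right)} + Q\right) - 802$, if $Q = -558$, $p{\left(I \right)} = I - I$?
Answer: $-1360$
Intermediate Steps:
$p{\left(I \right)} = 0$
$\left(p{\left(11 \right)} + Q\right) - 802 = \left(0 - 558\right) - 802 = -558 - 802 = -1360$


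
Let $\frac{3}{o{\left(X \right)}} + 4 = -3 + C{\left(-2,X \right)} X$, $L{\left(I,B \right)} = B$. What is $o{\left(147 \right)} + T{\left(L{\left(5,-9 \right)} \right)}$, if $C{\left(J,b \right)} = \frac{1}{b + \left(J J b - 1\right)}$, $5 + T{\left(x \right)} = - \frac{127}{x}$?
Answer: $\frac{389444}{44919} \approx 8.6699$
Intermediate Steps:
$T{\left(x \right)} = -5 - \frac{127}{x}$
$C{\left(J,b \right)} = \frac{1}{-1 + b + b J^{2}}$ ($C{\left(J,b \right)} = \frac{1}{b + \left(J^{2} b - 1\right)} = \frac{1}{b + \left(b J^{2} - 1\right)} = \frac{1}{b + \left(-1 + b J^{2}\right)} = \frac{1}{-1 + b + b J^{2}}$)
$o{\left(X \right)} = \frac{3}{-7 + \frac{X}{-1 + 5 X}}$ ($o{\left(X \right)} = \frac{3}{-4 + \left(-3 + \frac{X}{-1 + X + X \left(-2\right)^{2}}\right)} = \frac{3}{-4 + \left(-3 + \frac{X}{-1 + X + X 4}\right)} = \frac{3}{-4 + \left(-3 + \frac{X}{-1 + X + 4 X}\right)} = \frac{3}{-4 + \left(-3 + \frac{X}{-1 + 5 X}\right)} = \frac{3}{-7 + \frac{X}{-1 + 5 X}}$)
$o{\left(147 \right)} + T{\left(L{\left(5,-9 \right)} \right)} = \frac{3 \left(-1 + 5 \cdot 147\right)}{7 - 4998} - \left(5 + \frac{127}{-9}\right) = \frac{3 \left(-1 + 735\right)}{7 - 4998} - - \frac{82}{9} = 3 \frac{1}{-4991} \cdot 734 + \left(-5 + \frac{127}{9}\right) = 3 \left(- \frac{1}{4991}\right) 734 + \frac{82}{9} = - \frac{2202}{4991} + \frac{82}{9} = \frac{389444}{44919}$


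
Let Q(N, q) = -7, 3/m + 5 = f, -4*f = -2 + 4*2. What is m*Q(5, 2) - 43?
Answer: -517/13 ≈ -39.769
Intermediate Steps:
f = -3/2 (f = -(-2 + 4*2)/4 = -(-2 + 8)/4 = -¼*6 = -3/2 ≈ -1.5000)
m = -6/13 (m = 3/(-5 - 3/2) = 3/(-13/2) = 3*(-2/13) = -6/13 ≈ -0.46154)
m*Q(5, 2) - 43 = -6/13*(-7) - 43 = 42/13 - 43 = -517/13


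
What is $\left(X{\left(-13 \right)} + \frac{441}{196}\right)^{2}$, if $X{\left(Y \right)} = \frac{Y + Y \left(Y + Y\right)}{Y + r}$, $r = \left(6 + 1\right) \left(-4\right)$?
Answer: $\frac{866761}{26896} \approx 32.226$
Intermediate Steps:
$r = -28$ ($r = 7 \left(-4\right) = -28$)
$X{\left(Y \right)} = \frac{Y + 2 Y^{2}}{-28 + Y}$ ($X{\left(Y \right)} = \frac{Y + Y \left(Y + Y\right)}{Y - 28} = \frac{Y + Y 2 Y}{-28 + Y} = \frac{Y + 2 Y^{2}}{-28 + Y}$)
$\left(X{\left(-13 \right)} + \frac{441}{196}\right)^{2} = \left(- \frac{13 \left(1 + 2 \left(-13\right)\right)}{-28 - 13} + \frac{441}{196}\right)^{2} = \left(- \frac{13 \left(1 - 26\right)}{-41} + 441 \cdot \frac{1}{196}\right)^{2} = \left(\left(-13\right) \left(- \frac{1}{41}\right) \left(-25\right) + \frac{9}{4}\right)^{2} = \left(- \frac{325}{41} + \frac{9}{4}\right)^{2} = \left(- \frac{931}{164}\right)^{2} = \frac{866761}{26896}$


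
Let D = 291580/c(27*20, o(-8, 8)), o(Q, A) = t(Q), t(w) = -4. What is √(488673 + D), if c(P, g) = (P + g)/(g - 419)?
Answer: 3*√515864222/134 ≈ 508.49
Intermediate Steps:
o(Q, A) = -4
c(P, g) = (P + g)/(-419 + g)
D = -30834585/134 (D = 291580/(((27*20 - 4)/(-419 - 4))) = 291580/(((540 - 4)/(-423))) = 291580/((-1/423*536)) = 291580/(-536/423) = 291580*(-423/536) = -30834585/134 ≈ -2.3011e+5)
√(488673 + D) = √(488673 - 30834585/134) = √(34647597/134) = 3*√515864222/134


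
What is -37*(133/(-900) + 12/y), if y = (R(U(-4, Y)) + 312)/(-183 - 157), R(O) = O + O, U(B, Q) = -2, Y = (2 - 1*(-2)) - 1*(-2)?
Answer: 34344917/69300 ≈ 495.60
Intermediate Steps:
Y = 6 (Y = (2 + 2) + 2 = 4 + 2 = 6)
R(O) = 2*O
y = -77/85 (y = (2*(-2) + 312)/(-183 - 157) = (-4 + 312)/(-340) = 308*(-1/340) = -77/85 ≈ -0.90588)
-37*(133/(-900) + 12/y) = -37*(133/(-900) + 12/(-77/85)) = -37*(133*(-1/900) + 12*(-85/77)) = -37*(-133/900 - 1020/77) = -37*(-928241/69300) = 34344917/69300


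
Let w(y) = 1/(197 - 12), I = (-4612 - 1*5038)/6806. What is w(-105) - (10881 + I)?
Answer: -6849291927/629555 ≈ -10880.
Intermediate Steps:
I = -4825/3403 (I = (-4612 - 5038)*(1/6806) = -9650*1/6806 = -4825/3403 ≈ -1.4179)
w(y) = 1/185
w(-105) - (10881 + I) = 1/185 - (10881 - 4825/3403) = 1/185 - 1*37023218/3403 = 1/185 - 37023218/3403 = -6849291927/629555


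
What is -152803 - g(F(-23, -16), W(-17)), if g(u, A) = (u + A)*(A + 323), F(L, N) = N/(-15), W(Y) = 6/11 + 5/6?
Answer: -1115108801/7260 ≈ -1.5360e+5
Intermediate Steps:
W(Y) = 91/66 (W(Y) = 6*(1/11) + 5*(⅙) = 6/11 + ⅚ = 91/66)
F(L, N) = -N/15 (F(L, N) = N*(-1/15) = -N/15)
g(u, A) = (323 + A)*(A + u) (g(u, A) = (A + u)*(323 + A) = (323 + A)*(A + u))
-152803 - g(F(-23, -16), W(-17)) = -152803 - ((91/66)² + 323*(91/66) + 323*(-1/15*(-16)) + 91*(-1/15*(-16))/66) = -152803 - (8281/4356 + 29393/66 + 323*(16/15) + (91/66)*(16/15)) = -152803 - (8281/4356 + 29393/66 + 5168/15 + 728/495) = -152803 - 1*5759021/7260 = -152803 - 5759021/7260 = -1115108801/7260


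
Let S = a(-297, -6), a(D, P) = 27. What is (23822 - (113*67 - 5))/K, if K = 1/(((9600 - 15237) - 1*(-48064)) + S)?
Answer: 690132224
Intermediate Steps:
S = 27
K = 1/42454 (K = 1/(((9600 - 15237) - 1*(-48064)) + 27) = 1/((-5637 + 48064) + 27) = 1/(42427 + 27) = 1/42454 ≈ 2.3555e-5)
(23822 - (113*67 - 5))/K = (23822 - (113*67 - 5))/(1/42454) = (23822 - (7571 - 5))*42454 = (23822 - 1*7566)*42454 = (23822 - 7566)*42454 = 16256*42454 = 690132224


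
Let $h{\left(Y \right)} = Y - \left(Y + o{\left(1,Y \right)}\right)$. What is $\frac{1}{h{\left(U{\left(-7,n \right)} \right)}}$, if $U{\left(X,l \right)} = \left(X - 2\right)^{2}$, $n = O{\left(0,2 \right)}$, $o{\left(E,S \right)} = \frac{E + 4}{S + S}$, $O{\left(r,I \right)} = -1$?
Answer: $- \frac{162}{5} \approx -32.4$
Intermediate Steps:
$o{\left(E,S \right)} = \frac{4 + E}{2 S}$
$n = -1$
$U{\left(X,l \right)} = \left(-2 + X\right)^{2}$
$h{\left(Y \right)} = - \frac{5}{2 Y}$ ($h{\left(Y \right)} = Y - \left(Y + \frac{4 + 1}{2 Y}\right) = Y - \left(Y + \frac{1}{2} \frac{1}{Y} 5\right) = Y - \left(Y + \frac{5}{2 Y}\right) = - \frac{5}{2 Y}$)
$\frac{1}{h{\left(U{\left(-7,n \right)} \right)}} = \frac{1}{\left(- \frac{5}{2}\right) \frac{1}{\left(-2 - 7\right)^{2}}} = \frac{1}{\left(- \frac{5}{2}\right) \frac{1}{\left(-9\right)^{2}}} = \frac{1}{\left(- \frac{5}{2}\right) \frac{1}{81}} = \frac{1}{- \frac{5}{162}} = - \frac{162}{5}$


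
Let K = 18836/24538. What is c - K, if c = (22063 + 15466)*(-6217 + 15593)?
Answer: 4317116380758/12269 ≈ 3.5187e+8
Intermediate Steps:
c = 351871904 (c = 37529*9376 = 351871904)
K = 9418/12269 (K = 18836*(1/24538) = 9418/12269 ≈ 0.76763)
c - K = 351871904 - 1*9418/12269 = 351871904 - 9418/12269 = 4317116380758/12269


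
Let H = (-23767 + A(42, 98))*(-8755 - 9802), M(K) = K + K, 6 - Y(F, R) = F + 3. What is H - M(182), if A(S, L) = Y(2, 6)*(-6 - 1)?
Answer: 441173754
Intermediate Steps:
Y(F, R) = 3 - F (Y(F, R) = 6 - (F + 3) = 6 - (3 + F) = 6 + (-3 - F) = 3 - F)
A(S, L) = -7 (A(S, L) = (3 - 1*2)*(-6 - 1) = (3 - 2)*(-7) = 1*(-7) = -7)
M(K) = 2*K
H = 441174118 (H = (-23767 - 7)*(-8755 - 9802) = -23774*(-18557) = 441174118)
H - M(182) = 441174118 - 2*182 = 441174118 - 1*364 = 441174118 - 364 = 441173754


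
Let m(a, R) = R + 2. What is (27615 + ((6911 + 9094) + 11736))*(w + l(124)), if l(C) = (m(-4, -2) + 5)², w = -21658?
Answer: -1197516348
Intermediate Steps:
m(a, R) = 2 + R
l(C) = 25 (l(C) = ((2 - 2) + 5)² = (0 + 5)² = 5² = 25)
(27615 + ((6911 + 9094) + 11736))*(w + l(124)) = (27615 + ((6911 + 9094) + 11736))*(-21658 + 25) = (27615 + (16005 + 11736))*(-21633) = (27615 + 27741)*(-21633) = 55356*(-21633) = -1197516348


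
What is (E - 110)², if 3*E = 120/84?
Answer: 5290000/441 ≈ 11995.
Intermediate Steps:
E = 10/21 (E = (120/84)/3 = (120*(1/84))/3 = (⅓)*(10/7) = 10/21 ≈ 0.47619)
(E - 110)² = (10/21 - 110)² = (-2300/21)² = 5290000/441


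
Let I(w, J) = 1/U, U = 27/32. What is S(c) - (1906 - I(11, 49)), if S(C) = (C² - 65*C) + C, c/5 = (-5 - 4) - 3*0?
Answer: 81005/27 ≈ 3000.2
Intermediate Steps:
U = 27/32 (U = 27*(1/32) = 27/32 ≈ 0.84375)
I(w, J) = 32/27 (I(w, J) = 1/(27/32) = 32/27)
c = -45 (c = 5*((-5 - 4) - 3*0) = 5*(-9 + 0) = 5*(-9) = -45)
S(C) = C² - 64*C
S(c) - (1906 - I(11, 49)) = -45*(-64 - 45) - (1906 - 1*32/27) = -45*(-109) - (1906 - 32/27) = 4905 - 1*51430/27 = 4905 - 51430/27 = 81005/27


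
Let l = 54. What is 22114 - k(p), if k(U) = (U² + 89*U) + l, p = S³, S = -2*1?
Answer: 22708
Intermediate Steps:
S = -2
p = -8 (p = (-2)³ = -8)
k(U) = 54 + U² + 89*U (k(U) = (U² + 89*U) + 54 = 54 + U² + 89*U)
22114 - k(p) = 22114 - (54 + (-8)² + 89*(-8)) = 22114 - (54 + 64 - 712) = 22114 - 1*(-594) = 22114 + 594 = 22708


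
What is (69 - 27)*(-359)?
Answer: -15078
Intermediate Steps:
(69 - 27)*(-359) = 42*(-359) = -15078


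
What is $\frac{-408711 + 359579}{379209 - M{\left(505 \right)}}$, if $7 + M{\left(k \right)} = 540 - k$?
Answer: $- \frac{49132}{379181} \approx -0.12957$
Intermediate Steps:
$M{\left(k \right)} = 533 - k$ ($M{\left(k \right)} = -7 - \left(-540 + k\right) = 533 - k$)
$\frac{-408711 + 359579}{379209 - M{\left(505 \right)}} = \frac{-408711 + 359579}{379209 - \left(533 - 505\right)} = - \frac{49132}{379209 - \left(533 - 505\right)} = - \frac{49132}{379209 - 28} = - \frac{49132}{379181}$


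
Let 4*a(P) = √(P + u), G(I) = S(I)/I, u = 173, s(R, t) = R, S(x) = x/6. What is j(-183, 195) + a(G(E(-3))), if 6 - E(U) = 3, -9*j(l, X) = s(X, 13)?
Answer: -65/3 + √6234/24 ≈ -18.377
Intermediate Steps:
S(x) = x/6 (S(x) = x*(⅙) = x/6)
j(l, X) = -X/9
E(U) = 3 (E(U) = 6 - 1*3 = 6 - 3 = 3)
G(I) = ⅙ (G(I) = (I/6)/I = ⅙)
a(P) = √(173 + P)/4 (a(P) = √(P + 173)/4 = √(173 + P)/4)
j(-183, 195) + a(G(E(-3))) = -⅑*195 + √(173 + ⅙)/4 = -65/3 + √(1039/6)/4 = -65/3 + (√6234/6)/4 = -65/3 + √6234/24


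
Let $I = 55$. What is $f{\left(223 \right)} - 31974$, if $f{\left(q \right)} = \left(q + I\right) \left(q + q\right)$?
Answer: $92014$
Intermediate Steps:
$f{\left(q \right)} = 2 q \left(55 + q\right)$ ($f{\left(q \right)} = \left(q + 55\right) \left(q + q\right) = \left(55 + q\right) 2 q = 2 q \left(55 + q\right)$)
$f{\left(223 \right)} - 31974 = 2 \cdot 223 \left(55 + 223\right) - 31974 = 2 \cdot 223 \cdot 278 - 31974 = 123988 - 31974 = 92014$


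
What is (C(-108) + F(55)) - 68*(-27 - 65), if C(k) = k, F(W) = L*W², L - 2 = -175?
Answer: -517177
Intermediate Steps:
L = -173 (L = 2 - 175 = -173)
F(W) = -173*W²
(C(-108) + F(55)) - 68*(-27 - 65) = (-108 - 173*55²) - 68*(-27 - 65) = (-108 - 173*3025) - 68*(-92) = (-108 - 523325) + 6256 = -523433 + 6256 = -517177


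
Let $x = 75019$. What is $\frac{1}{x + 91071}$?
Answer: $\frac{1}{166090} \approx 6.0208 \cdot 10^{-6}$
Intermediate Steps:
$\frac{1}{x + 91071} = \frac{1}{75019 + 91071} = \frac{1}{166090}$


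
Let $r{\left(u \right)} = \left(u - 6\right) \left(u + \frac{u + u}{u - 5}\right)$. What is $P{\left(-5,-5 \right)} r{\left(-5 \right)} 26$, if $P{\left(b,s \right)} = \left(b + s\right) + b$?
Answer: $-17160$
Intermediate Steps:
$P{\left(b,s \right)} = s + 2 b$
$r{\left(u \right)} = \left(-6 + u\right) \left(u + \frac{2 u}{-5 + u}\right)$
$P{\left(-5,-5 \right)} r{\left(-5 \right)} 26 = \left(-5 + 2 \left(-5\right)\right) \left(- \frac{5 \left(18 + \left(-5\right)^{2} - -45\right)}{-5 - 5}\right) 26 = \left(-5 - 10\right) \left(- \frac{5 \left(18 + 25 + 45\right)}{-10}\right) 26 = - 15 \left(\left(-5\right) \left(- \frac{1}{10}\right) 88\right) 26 = \left(-15\right) 44 \cdot 26 = \left(-660\right) 26 = -17160$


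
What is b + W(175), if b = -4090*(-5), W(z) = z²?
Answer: 51075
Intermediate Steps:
b = 20450
b + W(175) = 20450 + 175² = 20450 + 30625 = 51075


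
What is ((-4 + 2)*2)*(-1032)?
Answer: 4128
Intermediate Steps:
((-4 + 2)*2)*(-1032) = -2*2*(-1032) = -4*(-1032) = 4128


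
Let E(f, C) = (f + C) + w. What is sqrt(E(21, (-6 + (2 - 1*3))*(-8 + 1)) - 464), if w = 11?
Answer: I*sqrt(383) ≈ 19.57*I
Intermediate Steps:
E(f, C) = 11 + C + f (E(f, C) = (f + C) + 11 = (C + f) + 11 = 11 + C + f)
sqrt(E(21, (-6 + (2 - 1*3))*(-8 + 1)) - 464) = sqrt((11 + (-6 + (2 - 1*3))*(-8 + 1) + 21) - 464) = sqrt((11 + (-6 + (2 - 3))*(-7) + 21) - 464) = sqrt((11 + (-6 - 1)*(-7) + 21) - 464) = sqrt((11 - 7*(-7) + 21) - 464) = sqrt((11 + 49 + 21) - 464) = sqrt(81 - 464) = sqrt(-383) = I*sqrt(383)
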